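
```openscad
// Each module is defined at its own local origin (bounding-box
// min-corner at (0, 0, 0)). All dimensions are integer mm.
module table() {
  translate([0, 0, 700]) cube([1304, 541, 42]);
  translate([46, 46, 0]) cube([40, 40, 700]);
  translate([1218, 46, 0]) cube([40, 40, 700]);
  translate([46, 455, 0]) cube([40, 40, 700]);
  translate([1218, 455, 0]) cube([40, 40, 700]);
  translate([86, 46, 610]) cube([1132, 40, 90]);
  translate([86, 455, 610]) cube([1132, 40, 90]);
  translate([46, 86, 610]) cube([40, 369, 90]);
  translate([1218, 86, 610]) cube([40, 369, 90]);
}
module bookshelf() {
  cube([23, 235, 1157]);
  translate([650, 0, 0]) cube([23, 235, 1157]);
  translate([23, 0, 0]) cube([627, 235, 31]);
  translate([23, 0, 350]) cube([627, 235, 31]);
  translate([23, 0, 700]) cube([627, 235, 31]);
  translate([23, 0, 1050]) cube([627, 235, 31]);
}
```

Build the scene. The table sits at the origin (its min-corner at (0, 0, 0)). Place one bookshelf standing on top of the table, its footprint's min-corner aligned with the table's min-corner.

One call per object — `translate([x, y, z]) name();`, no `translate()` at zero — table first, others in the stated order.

table();
translate([0, 0, 742]) bookshelf();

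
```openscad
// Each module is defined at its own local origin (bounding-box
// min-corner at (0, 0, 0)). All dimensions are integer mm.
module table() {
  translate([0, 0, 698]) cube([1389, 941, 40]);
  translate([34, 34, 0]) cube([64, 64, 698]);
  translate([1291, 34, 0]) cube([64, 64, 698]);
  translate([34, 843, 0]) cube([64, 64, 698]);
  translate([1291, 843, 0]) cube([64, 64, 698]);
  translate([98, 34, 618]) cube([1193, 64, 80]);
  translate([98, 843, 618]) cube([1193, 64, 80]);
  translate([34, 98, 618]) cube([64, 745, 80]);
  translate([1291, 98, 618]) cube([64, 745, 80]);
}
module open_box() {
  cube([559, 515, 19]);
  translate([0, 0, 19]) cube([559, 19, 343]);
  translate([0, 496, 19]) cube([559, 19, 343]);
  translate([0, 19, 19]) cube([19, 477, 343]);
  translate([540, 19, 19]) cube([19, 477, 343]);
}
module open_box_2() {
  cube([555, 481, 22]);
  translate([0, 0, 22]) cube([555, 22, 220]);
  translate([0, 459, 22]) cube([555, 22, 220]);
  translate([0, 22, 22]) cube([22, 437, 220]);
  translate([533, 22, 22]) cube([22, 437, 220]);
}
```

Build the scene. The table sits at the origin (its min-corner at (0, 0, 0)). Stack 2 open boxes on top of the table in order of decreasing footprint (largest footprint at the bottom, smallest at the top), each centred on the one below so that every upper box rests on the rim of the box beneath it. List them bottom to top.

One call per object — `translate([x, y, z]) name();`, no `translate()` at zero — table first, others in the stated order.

table();
translate([415, 213, 738]) open_box();
translate([417, 230, 1100]) open_box_2();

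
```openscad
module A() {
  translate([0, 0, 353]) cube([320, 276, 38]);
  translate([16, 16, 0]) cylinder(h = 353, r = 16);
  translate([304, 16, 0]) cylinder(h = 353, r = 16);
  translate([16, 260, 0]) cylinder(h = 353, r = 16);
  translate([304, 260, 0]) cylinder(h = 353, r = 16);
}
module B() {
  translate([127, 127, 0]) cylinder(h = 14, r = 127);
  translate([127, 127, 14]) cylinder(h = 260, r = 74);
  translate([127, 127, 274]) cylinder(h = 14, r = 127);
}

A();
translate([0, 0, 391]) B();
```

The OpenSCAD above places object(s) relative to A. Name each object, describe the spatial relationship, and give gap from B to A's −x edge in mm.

A is a stool. B is a spool. The spool is on top of the stool. The gap from the spool to the stool's −x edge is 0 mm.

The spool's min-x is at 0; the stool's min-x is 0; gap = 0 mm.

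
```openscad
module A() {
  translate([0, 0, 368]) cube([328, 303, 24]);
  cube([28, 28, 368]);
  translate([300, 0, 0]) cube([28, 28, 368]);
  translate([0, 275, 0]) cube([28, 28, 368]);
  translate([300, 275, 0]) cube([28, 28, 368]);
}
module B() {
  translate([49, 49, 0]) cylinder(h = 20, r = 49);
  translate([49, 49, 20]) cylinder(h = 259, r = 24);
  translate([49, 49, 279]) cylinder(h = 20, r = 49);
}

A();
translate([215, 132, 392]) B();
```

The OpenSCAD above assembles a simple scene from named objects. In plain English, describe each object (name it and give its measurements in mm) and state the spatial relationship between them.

A is a simple wooden stool: a rectangular seat 328 mm (x) by 303 mm (y), 24 mm thick, top face at z = 392 mm, on four square legs, each 28×28 mm in cross-section. The legs rest on z = 0, each flush with a corner of the seat.

B is a spool: two coaxial disc flanges of radius 49 mm and thickness 20 mm, joined by a core cylinder of radius 24 mm and height 259 mm. The lower flange rests on z = 0 and the three cylinders share a vertical axis.

The spool is on top of the stool.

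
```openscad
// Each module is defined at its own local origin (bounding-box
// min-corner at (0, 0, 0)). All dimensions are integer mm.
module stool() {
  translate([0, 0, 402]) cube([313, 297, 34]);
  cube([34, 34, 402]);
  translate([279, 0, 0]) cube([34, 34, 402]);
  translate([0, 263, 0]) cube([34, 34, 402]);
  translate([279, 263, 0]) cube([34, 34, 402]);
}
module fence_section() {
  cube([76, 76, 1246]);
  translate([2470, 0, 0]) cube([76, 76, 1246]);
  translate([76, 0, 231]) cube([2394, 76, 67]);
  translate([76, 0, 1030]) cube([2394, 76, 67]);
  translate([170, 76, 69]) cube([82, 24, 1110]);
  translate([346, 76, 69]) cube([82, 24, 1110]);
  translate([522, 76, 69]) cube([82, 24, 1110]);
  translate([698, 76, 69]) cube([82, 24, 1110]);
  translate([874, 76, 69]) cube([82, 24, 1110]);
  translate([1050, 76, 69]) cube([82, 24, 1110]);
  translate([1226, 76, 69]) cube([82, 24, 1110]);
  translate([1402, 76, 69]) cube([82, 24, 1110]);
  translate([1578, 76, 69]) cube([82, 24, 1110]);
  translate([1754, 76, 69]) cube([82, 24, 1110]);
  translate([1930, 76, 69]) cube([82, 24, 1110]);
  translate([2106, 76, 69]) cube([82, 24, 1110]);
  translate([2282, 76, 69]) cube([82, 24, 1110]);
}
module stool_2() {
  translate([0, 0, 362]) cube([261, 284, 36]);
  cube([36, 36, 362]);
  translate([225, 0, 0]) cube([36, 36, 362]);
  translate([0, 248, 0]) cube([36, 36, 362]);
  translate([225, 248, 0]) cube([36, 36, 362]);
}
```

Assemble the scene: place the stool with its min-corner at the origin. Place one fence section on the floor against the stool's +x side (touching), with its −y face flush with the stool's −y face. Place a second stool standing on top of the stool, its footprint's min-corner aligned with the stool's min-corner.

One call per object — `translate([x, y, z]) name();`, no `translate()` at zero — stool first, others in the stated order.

stool();
translate([313, 0, 0]) fence_section();
translate([0, 0, 436]) stool_2();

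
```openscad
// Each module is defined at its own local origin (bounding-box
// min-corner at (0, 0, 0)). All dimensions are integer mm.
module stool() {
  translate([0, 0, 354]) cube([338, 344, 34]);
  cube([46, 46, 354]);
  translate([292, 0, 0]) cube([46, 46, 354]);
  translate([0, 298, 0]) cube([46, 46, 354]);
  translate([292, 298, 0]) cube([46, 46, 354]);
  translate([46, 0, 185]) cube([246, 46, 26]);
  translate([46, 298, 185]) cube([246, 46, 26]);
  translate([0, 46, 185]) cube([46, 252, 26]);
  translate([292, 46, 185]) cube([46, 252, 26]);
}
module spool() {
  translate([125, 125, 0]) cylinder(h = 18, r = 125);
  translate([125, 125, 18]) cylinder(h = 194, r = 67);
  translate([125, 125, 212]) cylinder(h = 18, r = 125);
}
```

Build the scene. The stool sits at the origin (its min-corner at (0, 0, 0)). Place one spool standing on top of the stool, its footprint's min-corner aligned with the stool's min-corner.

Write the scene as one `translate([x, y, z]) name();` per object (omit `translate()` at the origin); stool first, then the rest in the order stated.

stool();
translate([0, 0, 388]) spool();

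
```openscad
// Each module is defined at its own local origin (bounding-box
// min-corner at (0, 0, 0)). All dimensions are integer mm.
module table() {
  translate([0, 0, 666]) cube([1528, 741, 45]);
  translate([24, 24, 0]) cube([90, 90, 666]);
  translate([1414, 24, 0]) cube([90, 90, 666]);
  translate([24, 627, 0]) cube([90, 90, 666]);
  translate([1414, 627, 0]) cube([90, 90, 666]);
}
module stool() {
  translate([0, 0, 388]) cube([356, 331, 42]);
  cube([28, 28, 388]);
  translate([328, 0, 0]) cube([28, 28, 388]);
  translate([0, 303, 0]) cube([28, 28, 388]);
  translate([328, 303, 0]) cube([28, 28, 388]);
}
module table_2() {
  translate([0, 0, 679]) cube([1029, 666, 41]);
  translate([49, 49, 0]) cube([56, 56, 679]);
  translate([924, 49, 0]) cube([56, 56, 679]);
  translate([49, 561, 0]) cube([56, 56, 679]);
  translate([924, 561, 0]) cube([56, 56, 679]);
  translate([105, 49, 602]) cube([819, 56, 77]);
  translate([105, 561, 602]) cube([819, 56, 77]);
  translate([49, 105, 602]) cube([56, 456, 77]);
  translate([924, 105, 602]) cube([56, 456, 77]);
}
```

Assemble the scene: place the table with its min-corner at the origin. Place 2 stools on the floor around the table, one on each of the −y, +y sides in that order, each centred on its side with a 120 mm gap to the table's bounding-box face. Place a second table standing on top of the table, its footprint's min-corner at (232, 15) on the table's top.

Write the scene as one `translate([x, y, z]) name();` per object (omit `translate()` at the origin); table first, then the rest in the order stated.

table();
translate([586, -451, 0]) stool();
translate([586, 861, 0]) stool();
translate([232, 15, 711]) table_2();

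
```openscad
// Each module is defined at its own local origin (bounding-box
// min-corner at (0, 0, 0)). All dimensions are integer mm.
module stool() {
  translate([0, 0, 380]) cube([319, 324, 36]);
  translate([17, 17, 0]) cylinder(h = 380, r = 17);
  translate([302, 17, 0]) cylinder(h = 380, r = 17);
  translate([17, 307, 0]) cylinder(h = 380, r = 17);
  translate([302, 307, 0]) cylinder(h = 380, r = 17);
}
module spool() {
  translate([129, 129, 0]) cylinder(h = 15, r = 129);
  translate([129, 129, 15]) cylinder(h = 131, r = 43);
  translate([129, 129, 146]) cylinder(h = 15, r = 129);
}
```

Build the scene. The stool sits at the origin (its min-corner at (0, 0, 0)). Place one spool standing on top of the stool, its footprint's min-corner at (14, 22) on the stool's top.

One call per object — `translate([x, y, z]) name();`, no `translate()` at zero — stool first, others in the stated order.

stool();
translate([14, 22, 416]) spool();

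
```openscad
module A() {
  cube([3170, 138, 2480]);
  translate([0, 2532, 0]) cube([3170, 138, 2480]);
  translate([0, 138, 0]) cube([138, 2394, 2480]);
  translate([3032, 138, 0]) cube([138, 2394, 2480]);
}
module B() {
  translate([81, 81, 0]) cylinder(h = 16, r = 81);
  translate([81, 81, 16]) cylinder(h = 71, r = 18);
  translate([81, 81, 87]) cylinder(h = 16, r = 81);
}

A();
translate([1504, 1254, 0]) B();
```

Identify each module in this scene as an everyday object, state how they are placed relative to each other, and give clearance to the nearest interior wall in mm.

A is a house frame. B is a spool. The spool sits inside the house frame, centred. The clearance to the nearest interior wall is 1116 mm.

Clearances: x = 1366, y = 1116; minimum 1116 mm.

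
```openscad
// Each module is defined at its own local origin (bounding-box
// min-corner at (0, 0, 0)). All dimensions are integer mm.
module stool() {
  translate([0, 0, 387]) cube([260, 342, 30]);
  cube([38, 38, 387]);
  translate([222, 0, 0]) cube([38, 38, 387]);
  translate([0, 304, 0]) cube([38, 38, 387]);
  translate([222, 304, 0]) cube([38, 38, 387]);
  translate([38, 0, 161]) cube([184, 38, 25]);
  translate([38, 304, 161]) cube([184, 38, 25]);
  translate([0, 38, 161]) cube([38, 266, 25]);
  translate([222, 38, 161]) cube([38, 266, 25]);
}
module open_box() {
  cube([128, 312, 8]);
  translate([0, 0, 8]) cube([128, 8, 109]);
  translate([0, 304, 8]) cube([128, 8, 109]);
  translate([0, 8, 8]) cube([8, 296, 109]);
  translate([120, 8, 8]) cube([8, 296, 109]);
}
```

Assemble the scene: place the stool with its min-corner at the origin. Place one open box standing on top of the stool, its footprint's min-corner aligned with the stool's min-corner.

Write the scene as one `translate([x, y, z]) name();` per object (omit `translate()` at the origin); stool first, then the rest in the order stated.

stool();
translate([0, 0, 417]) open_box();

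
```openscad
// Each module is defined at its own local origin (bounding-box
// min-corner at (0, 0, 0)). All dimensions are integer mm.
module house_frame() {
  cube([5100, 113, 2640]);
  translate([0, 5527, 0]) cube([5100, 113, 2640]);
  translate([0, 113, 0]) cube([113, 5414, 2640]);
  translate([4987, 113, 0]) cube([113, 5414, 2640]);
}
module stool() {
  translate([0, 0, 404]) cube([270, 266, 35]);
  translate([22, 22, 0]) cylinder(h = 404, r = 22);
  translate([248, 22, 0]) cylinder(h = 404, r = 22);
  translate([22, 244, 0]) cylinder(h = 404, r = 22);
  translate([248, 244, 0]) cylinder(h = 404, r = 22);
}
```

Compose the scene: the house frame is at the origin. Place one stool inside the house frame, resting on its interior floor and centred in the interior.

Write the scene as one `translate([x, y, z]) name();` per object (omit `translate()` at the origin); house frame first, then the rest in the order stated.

house_frame();
translate([2415, 2687, 0]) stool();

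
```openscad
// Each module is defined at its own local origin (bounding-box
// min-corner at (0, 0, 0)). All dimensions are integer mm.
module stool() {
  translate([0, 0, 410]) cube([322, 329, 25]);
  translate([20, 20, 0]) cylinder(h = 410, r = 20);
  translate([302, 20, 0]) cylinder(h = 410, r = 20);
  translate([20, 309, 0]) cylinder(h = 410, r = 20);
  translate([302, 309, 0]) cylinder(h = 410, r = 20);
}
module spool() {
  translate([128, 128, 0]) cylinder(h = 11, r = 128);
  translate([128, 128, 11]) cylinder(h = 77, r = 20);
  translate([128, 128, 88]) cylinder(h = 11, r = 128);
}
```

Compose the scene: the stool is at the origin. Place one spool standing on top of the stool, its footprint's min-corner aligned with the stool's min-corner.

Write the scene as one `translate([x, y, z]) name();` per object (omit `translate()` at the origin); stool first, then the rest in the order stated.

stool();
translate([0, 0, 435]) spool();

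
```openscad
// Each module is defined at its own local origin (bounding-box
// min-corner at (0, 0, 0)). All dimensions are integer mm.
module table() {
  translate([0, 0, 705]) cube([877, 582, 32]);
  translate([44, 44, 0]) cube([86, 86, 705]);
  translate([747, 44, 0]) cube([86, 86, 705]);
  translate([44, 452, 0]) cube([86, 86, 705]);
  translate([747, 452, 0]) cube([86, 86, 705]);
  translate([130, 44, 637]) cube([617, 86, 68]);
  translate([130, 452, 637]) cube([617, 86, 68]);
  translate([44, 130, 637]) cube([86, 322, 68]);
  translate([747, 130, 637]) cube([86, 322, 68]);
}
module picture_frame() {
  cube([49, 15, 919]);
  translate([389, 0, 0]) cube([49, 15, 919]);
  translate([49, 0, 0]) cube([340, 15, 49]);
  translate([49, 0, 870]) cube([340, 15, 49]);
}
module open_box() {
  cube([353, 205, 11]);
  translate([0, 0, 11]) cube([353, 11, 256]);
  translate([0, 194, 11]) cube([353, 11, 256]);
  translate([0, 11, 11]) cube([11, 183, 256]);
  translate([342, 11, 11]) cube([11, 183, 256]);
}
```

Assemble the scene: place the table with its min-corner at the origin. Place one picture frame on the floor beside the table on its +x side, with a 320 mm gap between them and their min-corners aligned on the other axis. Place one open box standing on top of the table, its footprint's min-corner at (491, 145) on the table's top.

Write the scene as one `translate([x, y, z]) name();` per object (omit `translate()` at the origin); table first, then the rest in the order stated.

table();
translate([1197, 0, 0]) picture_frame();
translate([491, 145, 737]) open_box();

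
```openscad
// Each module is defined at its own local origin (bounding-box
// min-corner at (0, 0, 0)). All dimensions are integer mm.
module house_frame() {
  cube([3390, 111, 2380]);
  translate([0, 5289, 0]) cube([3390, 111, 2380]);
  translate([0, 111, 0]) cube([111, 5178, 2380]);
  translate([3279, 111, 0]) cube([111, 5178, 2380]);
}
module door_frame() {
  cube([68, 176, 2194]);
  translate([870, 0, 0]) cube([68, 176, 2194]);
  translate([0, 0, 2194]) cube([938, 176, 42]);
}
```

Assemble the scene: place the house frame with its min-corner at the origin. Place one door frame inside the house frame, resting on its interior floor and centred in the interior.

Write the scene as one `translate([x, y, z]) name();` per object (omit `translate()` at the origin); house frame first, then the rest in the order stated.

house_frame();
translate([1226, 2612, 0]) door_frame();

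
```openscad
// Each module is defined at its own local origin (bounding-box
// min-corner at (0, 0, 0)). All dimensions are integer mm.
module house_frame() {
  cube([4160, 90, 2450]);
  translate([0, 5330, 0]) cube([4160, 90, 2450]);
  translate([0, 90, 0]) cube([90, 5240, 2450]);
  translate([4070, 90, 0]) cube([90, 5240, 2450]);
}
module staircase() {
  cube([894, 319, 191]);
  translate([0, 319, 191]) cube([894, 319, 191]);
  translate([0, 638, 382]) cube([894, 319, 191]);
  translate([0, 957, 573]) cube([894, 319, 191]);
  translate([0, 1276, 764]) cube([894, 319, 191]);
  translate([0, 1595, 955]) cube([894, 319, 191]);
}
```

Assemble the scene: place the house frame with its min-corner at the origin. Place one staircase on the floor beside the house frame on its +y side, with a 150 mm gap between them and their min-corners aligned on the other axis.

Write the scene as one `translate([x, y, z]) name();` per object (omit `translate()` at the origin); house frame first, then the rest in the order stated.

house_frame();
translate([0, 5570, 0]) staircase();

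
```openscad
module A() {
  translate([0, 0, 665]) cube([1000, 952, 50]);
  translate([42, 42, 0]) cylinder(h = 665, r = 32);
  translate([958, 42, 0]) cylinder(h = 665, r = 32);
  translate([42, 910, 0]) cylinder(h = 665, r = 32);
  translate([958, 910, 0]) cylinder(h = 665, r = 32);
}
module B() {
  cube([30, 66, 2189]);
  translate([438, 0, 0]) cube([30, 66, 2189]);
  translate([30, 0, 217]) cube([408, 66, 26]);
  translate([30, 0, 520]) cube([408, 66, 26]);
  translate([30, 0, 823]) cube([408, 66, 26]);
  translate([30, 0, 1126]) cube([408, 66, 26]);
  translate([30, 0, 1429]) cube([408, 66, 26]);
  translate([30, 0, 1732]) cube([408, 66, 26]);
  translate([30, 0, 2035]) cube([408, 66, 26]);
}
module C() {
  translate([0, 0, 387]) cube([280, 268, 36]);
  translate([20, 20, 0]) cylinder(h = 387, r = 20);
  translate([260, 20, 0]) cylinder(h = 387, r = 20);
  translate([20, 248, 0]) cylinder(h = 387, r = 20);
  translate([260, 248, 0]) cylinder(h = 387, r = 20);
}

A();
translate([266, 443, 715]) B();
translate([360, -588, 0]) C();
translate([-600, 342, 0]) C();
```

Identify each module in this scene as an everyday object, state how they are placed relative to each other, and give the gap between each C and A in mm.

A is a table. B is a ladder. C is a stool. The ladder is on top of the table, centred. Two stools sit around the table at the −y, −x sides. The gap between each stool and the table is 320 mm.

Each stool's nearest face is 320 mm from the table's bounding box.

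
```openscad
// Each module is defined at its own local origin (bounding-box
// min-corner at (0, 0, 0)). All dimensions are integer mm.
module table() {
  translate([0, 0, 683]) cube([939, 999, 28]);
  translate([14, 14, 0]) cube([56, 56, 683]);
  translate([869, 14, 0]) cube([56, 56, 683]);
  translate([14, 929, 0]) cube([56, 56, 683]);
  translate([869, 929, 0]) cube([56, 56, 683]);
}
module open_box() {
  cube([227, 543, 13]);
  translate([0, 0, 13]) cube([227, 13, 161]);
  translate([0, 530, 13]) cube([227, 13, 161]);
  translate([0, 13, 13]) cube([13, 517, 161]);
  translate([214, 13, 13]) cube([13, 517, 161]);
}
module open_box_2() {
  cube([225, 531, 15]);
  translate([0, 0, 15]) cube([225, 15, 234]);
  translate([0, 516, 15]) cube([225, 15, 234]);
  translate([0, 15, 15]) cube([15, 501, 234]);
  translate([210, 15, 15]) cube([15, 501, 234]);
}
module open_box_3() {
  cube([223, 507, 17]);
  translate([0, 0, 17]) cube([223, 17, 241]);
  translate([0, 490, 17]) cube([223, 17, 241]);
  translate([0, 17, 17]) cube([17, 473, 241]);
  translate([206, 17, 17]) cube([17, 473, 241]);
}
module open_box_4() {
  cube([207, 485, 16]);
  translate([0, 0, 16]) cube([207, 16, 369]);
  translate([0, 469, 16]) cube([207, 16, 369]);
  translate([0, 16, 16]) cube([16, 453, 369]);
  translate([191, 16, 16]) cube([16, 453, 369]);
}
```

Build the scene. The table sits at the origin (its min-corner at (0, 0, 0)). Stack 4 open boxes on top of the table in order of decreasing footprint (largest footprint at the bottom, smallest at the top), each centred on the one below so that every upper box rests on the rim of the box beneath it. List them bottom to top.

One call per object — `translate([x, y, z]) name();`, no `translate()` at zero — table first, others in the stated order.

table();
translate([356, 228, 711]) open_box();
translate([357, 234, 885]) open_box_2();
translate([358, 246, 1134]) open_box_3();
translate([366, 257, 1392]) open_box_4();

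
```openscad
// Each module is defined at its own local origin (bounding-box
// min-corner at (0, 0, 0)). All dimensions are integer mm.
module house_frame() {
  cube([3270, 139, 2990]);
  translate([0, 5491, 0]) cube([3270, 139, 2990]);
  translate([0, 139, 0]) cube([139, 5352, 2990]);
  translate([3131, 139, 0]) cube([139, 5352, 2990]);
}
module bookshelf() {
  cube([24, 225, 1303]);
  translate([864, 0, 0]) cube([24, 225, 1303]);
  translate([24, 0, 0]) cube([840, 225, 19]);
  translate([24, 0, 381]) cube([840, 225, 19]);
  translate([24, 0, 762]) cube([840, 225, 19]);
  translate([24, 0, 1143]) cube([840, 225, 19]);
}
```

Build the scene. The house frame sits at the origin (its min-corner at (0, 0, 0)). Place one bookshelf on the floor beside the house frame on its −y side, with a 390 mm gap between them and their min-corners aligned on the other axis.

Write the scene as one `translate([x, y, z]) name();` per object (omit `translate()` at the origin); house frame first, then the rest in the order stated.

house_frame();
translate([0, -615, 0]) bookshelf();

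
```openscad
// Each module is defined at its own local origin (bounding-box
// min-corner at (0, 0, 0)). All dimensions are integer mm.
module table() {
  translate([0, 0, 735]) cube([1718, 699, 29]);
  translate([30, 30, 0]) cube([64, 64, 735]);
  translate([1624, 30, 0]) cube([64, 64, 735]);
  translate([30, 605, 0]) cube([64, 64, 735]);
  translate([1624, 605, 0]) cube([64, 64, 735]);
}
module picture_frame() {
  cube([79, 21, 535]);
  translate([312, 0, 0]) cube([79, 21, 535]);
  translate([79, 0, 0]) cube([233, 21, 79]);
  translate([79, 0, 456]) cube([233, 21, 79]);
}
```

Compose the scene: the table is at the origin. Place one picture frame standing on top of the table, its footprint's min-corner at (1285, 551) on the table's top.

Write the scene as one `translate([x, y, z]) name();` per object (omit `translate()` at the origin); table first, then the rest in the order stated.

table();
translate([1285, 551, 764]) picture_frame();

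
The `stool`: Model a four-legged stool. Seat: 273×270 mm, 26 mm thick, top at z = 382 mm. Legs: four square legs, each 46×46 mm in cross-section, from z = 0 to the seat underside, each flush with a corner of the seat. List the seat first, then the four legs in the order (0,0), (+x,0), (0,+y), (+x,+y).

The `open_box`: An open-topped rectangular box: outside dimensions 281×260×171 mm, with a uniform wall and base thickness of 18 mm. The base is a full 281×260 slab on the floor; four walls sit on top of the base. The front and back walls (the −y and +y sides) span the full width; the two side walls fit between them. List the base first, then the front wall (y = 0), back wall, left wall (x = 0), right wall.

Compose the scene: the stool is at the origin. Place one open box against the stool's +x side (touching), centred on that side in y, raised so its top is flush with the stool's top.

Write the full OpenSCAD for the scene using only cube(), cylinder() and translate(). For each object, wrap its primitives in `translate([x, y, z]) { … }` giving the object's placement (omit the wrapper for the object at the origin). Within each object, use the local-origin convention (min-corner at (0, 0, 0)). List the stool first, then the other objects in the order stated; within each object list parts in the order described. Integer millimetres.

translate([0, 0, 356]) cube([273, 270, 26]);
cube([46, 46, 356]);
translate([227, 0, 0]) cube([46, 46, 356]);
translate([0, 224, 0]) cube([46, 46, 356]);
translate([227, 224, 0]) cube([46, 46, 356]);
translate([273, 5, 211]) {
  cube([281, 260, 18]);
  translate([0, 0, 18]) cube([281, 18, 153]);
  translate([0, 242, 18]) cube([281, 18, 153]);
  translate([0, 18, 18]) cube([18, 224, 153]);
  translate([263, 18, 18]) cube([18, 224, 153]);
}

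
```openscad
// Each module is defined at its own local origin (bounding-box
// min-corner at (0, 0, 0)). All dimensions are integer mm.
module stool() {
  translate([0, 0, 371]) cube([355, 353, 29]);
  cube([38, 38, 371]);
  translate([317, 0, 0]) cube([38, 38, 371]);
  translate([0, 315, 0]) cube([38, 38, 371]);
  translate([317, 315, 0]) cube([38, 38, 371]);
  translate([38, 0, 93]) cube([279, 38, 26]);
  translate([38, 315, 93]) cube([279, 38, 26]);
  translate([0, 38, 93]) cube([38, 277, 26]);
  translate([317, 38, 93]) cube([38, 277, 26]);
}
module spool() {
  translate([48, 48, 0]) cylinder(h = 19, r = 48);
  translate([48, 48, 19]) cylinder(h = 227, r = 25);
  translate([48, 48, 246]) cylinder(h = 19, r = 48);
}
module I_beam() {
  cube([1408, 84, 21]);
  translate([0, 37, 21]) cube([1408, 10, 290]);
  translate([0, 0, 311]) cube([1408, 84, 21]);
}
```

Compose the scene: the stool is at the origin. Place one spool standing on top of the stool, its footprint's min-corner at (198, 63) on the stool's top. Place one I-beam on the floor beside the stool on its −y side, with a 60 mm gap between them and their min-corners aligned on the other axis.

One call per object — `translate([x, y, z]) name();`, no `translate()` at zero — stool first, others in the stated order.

stool();
translate([198, 63, 400]) spool();
translate([0, -144, 0]) I_beam();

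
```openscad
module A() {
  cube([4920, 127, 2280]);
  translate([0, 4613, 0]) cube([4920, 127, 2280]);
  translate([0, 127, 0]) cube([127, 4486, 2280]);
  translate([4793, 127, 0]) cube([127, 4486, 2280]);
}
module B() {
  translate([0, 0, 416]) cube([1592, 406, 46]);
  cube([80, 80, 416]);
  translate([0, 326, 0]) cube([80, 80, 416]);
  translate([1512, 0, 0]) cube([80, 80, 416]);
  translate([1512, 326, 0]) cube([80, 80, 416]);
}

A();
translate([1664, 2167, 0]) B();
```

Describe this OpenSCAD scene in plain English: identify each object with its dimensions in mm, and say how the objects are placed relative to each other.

A is a box-shaped house frame (walls only): outside footprint 4920×4740 mm, wall height 2280 mm, wall thickness 127 mm. The two y-facing walls run the full x-width; the two x-facing walls fit between the inner faces of the y-facing walls.

B is a long wooden bench with a 1592 mm (x) × 406 mm (y) seat, 46 mm thick, its top surface 462 mm above the floor. Four 80 mm square legs at the seat corners, flush with the edges, run from z = 0 to the seat underside.

The bench sits inside the house frame, centred.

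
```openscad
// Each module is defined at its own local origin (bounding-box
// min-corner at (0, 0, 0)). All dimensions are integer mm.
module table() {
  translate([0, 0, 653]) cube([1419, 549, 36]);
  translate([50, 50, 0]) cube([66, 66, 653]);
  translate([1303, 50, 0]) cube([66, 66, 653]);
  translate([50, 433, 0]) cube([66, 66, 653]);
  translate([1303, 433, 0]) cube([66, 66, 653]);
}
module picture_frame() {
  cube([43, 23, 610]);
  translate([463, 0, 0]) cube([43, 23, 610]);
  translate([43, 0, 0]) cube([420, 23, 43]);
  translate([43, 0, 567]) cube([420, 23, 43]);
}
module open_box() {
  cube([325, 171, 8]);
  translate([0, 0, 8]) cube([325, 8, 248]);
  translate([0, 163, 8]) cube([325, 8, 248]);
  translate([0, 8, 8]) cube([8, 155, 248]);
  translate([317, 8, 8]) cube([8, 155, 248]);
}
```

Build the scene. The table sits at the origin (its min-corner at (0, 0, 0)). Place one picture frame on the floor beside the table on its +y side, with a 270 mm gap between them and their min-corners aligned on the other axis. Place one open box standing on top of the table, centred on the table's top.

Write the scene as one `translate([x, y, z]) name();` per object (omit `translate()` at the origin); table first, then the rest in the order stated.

table();
translate([0, 819, 0]) picture_frame();
translate([547, 189, 689]) open_box();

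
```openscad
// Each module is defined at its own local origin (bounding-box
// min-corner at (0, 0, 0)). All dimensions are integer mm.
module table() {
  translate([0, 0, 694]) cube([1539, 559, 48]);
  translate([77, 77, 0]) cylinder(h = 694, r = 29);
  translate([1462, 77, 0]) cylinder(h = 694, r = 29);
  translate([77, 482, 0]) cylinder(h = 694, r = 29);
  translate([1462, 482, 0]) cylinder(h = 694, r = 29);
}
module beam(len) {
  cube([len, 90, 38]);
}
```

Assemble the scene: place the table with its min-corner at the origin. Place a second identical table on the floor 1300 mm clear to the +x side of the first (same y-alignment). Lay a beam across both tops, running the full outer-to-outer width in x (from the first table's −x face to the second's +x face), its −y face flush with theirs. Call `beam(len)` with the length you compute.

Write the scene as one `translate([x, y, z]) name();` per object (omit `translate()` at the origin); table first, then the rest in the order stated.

table();
translate([2839, 0, 0]) table();
translate([0, 0, 742]) beam(4378);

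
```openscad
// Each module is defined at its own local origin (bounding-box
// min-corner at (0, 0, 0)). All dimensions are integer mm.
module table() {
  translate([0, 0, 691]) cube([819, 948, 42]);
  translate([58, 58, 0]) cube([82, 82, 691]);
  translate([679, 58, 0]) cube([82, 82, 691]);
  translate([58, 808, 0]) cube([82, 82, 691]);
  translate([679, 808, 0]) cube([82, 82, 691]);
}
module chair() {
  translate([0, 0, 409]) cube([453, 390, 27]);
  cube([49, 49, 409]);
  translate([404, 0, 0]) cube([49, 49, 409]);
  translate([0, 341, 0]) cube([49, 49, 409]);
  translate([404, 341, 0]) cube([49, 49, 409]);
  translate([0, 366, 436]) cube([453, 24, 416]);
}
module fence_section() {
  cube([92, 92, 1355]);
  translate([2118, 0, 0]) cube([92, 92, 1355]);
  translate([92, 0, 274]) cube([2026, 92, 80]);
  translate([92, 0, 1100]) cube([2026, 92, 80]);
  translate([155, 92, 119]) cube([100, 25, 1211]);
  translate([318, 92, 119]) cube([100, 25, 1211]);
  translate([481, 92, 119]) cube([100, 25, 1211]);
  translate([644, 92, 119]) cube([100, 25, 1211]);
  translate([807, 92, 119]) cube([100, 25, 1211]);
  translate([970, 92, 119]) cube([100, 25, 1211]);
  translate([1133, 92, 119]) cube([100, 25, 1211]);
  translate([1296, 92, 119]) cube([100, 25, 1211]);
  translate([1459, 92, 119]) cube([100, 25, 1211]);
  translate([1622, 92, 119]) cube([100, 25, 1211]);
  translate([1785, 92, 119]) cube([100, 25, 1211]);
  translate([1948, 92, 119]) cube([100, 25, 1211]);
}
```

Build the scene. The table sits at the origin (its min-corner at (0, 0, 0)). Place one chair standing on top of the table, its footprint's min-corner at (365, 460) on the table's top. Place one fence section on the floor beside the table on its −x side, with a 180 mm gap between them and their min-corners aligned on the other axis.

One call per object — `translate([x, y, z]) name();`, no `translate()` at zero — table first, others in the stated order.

table();
translate([365, 460, 733]) chair();
translate([-2390, 0, 0]) fence_section();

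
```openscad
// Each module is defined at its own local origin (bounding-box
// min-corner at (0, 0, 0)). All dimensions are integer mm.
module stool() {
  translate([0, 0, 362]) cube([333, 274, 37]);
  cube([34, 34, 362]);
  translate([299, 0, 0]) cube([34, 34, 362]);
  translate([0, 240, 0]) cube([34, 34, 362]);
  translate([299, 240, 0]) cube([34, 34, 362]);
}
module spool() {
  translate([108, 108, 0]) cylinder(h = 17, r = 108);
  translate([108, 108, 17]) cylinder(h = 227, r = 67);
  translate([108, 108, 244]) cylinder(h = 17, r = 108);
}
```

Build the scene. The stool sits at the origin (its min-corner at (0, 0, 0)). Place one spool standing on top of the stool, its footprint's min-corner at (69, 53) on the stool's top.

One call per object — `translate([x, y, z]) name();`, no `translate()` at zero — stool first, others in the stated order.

stool();
translate([69, 53, 399]) spool();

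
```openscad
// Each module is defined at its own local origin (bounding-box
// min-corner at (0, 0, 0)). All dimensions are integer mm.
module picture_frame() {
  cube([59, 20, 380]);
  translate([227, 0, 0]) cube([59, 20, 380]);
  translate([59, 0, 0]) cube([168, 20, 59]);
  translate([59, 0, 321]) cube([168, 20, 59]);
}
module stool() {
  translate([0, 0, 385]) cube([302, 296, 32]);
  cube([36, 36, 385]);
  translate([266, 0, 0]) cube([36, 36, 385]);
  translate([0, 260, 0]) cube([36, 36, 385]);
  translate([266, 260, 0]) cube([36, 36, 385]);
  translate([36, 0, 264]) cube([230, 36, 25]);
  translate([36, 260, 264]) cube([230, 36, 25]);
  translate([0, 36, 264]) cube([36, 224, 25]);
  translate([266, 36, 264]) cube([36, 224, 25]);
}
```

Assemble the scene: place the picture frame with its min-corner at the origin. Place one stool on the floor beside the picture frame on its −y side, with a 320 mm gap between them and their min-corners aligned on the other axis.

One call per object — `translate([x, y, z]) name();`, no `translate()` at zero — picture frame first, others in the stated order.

picture_frame();
translate([0, -616, 0]) stool();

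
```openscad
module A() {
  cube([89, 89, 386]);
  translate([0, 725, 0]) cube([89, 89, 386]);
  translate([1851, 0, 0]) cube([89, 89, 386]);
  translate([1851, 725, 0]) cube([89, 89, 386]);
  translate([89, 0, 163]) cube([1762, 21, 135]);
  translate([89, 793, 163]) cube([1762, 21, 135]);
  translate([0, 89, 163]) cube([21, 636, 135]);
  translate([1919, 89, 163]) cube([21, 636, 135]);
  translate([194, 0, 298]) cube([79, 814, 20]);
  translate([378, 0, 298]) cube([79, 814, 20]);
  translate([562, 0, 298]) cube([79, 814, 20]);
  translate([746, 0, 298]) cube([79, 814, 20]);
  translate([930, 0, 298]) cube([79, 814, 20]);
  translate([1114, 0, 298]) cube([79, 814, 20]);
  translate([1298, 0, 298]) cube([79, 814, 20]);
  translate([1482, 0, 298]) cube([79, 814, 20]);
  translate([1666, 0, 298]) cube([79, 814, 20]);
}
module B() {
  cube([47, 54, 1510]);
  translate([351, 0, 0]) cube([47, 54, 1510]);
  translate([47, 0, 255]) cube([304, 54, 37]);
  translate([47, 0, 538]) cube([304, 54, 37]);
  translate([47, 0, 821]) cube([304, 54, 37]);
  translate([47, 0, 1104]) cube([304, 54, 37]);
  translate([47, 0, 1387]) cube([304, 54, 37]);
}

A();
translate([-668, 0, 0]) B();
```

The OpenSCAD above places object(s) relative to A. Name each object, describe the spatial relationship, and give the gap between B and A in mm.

The ladder's nearest face is 270 mm from the bed frame's −x face.

A is a bed frame. B is a ladder. The ladder is on the floor beside the bed frame on its −x side. The gap between the ladder and the bed frame is 270 mm.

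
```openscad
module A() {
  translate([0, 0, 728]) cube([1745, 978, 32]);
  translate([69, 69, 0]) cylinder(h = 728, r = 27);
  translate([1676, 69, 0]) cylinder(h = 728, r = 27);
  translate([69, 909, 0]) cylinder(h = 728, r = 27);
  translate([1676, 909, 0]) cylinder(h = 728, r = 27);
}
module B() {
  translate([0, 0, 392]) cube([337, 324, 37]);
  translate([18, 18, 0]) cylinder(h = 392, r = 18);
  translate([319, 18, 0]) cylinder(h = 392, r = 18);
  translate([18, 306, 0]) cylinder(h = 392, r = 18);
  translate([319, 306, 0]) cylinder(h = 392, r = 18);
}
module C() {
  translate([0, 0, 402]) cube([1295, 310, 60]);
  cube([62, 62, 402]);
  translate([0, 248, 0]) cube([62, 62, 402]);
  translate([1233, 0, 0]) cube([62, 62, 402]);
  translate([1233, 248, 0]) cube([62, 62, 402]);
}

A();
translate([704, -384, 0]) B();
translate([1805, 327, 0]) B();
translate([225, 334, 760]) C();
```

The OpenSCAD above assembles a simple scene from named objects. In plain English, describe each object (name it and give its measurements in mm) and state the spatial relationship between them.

A is a rectangular dining table. The top is 1745×978×32 mm with its upper surface at z = 760 mm. It stands on four round legs of 54 mm diameter, each leg's bounding box inset 42 mm from the nearest pair of top edges, running from the floor to the underside of the top.

B is a four-legged stool. The seat is a 337×324×37 mm slab whose top surface is at z = 429 mm; four round legs, each 36 mm in diameter, run from the floor (z = 0) to the underside of the seat, each leg's axis is inset half a diameter from the nearest pair of seat edges (so the leg's bounding box is flush with the corner).

C is a long wooden bench with a 1295 mm (x) × 310 mm (y) seat, 60 mm thick, its top surface 462 mm above the floor. Four 62 mm square legs at the seat corners, flush with the edges, run from z = 0 to the seat underside.

Two stools sit around the table at the −y, +x sides. The bench is on top of the table, centred.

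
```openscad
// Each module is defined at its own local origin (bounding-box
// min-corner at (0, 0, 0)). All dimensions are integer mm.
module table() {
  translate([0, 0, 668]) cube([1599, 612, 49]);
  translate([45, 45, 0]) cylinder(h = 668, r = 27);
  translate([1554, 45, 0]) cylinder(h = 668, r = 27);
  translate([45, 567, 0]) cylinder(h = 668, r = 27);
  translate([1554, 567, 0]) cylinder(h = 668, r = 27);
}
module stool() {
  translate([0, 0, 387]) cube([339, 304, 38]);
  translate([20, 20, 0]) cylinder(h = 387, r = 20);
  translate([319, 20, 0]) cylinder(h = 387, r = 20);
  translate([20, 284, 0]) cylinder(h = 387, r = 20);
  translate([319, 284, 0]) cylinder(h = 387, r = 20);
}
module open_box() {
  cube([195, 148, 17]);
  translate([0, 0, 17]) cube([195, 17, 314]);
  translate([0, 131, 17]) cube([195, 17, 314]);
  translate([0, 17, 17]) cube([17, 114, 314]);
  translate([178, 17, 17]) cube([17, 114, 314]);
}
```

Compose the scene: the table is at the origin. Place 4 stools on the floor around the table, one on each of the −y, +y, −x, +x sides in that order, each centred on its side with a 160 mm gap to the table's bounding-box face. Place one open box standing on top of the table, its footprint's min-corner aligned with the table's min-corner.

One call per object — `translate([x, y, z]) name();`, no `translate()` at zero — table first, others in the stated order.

table();
translate([630, -464, 0]) stool();
translate([630, 772, 0]) stool();
translate([-499, 154, 0]) stool();
translate([1759, 154, 0]) stool();
translate([0, 0, 717]) open_box();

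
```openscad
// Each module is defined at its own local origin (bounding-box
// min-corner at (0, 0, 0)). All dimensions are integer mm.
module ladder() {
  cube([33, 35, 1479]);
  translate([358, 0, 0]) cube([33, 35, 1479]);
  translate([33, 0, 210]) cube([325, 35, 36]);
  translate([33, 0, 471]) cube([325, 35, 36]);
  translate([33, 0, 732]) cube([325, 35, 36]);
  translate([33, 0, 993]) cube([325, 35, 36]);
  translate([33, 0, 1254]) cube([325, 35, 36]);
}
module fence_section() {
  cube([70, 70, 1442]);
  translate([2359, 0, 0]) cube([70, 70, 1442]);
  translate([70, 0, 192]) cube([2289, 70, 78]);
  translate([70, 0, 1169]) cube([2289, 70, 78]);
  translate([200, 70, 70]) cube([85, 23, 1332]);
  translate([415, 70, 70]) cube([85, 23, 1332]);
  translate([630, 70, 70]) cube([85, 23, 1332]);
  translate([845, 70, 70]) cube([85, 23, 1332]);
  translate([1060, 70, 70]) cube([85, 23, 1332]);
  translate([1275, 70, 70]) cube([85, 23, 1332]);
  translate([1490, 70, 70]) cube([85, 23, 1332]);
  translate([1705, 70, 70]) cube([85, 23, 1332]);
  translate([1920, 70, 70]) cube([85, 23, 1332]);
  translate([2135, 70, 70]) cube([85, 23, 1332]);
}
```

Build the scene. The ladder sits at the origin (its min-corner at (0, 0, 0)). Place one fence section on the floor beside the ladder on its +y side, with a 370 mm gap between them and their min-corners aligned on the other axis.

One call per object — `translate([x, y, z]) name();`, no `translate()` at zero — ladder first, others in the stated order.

ladder();
translate([0, 405, 0]) fence_section();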